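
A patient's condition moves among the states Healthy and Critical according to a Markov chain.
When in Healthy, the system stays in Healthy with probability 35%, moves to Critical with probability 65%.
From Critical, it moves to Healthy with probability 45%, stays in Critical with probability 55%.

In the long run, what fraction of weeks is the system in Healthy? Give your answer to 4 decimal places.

Let the stationary distribution be π with π = πP and π_1 + π_2 = 1.
π_1 = 0.35·π_1 + 0.45·π_2
Solving with the normalization constraint gives π = (0.4091, 0.5909).
So the stationary probability of Healthy is 0.4091.

0.4091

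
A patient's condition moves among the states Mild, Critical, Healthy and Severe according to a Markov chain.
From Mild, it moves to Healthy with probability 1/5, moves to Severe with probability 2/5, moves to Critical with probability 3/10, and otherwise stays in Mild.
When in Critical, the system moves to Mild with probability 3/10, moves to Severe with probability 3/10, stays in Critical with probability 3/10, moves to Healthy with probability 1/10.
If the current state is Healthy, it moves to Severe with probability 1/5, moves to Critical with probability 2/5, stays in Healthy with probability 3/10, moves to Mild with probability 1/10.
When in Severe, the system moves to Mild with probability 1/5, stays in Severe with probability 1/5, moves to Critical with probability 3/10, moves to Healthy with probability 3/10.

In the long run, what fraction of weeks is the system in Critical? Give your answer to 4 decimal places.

0.3217

Let the stationary distribution be π with π = πP and π_1 + π_2 + π_3 + π_4 = 1.
π_1 = 0.1·π_1 + 0.3·π_2 + 0.1·π_3 + 0.2·π_4
π_2 = 0.3·π_1 + 0.3·π_2 + 0.4·π_3 + 0.3·π_4
π_3 = 0.2·π_1 + 0.1·π_2 + 0.3·π_3 + 0.3·π_4
Solving with the normalization constraint gives π = (0.1914, 0.3217, 0.2165, 0.2704).
So the stationary probability of Critical is 0.3217.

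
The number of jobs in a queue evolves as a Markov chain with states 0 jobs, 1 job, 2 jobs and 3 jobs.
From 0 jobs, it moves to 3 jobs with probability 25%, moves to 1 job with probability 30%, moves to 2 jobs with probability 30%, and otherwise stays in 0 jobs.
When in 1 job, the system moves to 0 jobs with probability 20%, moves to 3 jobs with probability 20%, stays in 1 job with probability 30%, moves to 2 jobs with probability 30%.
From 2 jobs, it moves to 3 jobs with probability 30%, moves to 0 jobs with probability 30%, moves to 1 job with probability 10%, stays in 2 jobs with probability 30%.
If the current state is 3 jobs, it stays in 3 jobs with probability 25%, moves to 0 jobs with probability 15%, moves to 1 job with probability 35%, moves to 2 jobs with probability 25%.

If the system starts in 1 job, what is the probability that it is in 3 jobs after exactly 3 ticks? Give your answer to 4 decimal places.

Propagate the distribution vector 3 ticks from 1 job.
After 0 ticks: (0.0000, 1.0000, 0.0000, 0.0000)
After 1 tick: (0.2000, 0.3000, 0.3000, 0.2000)
After 2 ticks: (0.2100, 0.2500, 0.2900, 0.2500)
After 3 ticks: (0.2060, 0.2545, 0.2875, 0.2520)
P(in 3 jobs after 3 ticks) = 0.2520

0.2520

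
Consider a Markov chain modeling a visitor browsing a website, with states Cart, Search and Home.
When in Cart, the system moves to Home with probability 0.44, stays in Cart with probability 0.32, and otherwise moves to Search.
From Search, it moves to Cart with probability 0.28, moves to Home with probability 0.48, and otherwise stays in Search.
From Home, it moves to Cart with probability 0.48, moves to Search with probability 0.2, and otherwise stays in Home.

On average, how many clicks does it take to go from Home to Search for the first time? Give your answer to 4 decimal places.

4.6178

Let t(s) be the expected number of clicks to first reach Search from state s, with t(Search) = 0. Conditioning on the first click:
t(Cart) = 1 + 0.32·t(Cart) + 0.44·t(Home)
t(Home) = 1 + 0.48·t(Cart) + 0.32·t(Home)
Solving: t(Cart) = 4.4586, t(Home) = 4.6178.
Expected clicks from Home to Search: 4.6178.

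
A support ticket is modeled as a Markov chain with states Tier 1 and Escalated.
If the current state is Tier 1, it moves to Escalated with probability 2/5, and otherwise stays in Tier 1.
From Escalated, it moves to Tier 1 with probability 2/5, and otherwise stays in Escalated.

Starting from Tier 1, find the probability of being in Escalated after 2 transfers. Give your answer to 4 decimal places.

Sum over the intermediate state after 1 transfer:
P = P(Tier 1→Tier 1)·P(Tier 1→Escalated) + P(Tier 1→Escalated)·P(Escalated→Escalated)
  = 0.6×0.4 + 0.4×0.6
  = 0.2400 + 0.2400 = 0.4800

0.4800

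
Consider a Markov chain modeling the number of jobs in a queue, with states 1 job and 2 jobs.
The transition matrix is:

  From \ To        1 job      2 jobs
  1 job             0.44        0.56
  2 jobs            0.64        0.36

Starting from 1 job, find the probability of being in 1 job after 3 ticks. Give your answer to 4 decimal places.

0.5296

Propagate the distribution vector 3 ticks from 1 job.
After 0 ticks: (1.0000, 0.0000)
After 1 tick: (0.4400, 0.5600)
After 2 ticks: (0.5520, 0.4480)
After 3 ticks: (0.5296, 0.4704)
P(in 1 job after 3 ticks) = 0.5296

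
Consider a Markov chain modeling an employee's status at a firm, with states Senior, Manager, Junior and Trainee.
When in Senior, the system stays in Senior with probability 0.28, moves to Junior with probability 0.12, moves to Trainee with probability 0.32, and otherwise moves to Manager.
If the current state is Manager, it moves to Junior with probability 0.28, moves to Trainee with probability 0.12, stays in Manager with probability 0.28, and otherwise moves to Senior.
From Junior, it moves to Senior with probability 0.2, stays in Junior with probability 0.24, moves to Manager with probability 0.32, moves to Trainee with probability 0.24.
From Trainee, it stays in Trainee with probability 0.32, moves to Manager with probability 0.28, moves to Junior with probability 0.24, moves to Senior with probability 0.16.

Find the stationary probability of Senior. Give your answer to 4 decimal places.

0.2444

Let the stationary distribution be π with π = πP and π_1 + π_2 + π_3 + π_4 = 1.
π_1 = 0.28·π_1 + 0.32·π_2 + 0.2·π_3 + 0.16·π_4
π_2 = 0.28·π_1 + 0.28·π_2 + 0.32·π_3 + 0.28·π_4
π_3 = 0.12·π_1 + 0.28·π_2 + 0.24·π_3 + 0.24·π_4
Solving with the normalization constraint gives π = (0.2444, 0.2889, 0.2222, 0.2444).
So the stationary probability of Senior is 0.2444.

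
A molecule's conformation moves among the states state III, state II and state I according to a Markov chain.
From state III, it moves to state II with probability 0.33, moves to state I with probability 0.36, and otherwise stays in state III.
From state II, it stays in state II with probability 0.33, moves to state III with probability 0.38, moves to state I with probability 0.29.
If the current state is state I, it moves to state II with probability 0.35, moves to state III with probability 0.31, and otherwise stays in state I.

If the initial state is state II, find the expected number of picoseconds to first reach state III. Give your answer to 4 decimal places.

2.7884

Let t(s) be the expected number of picoseconds to first reach state III from state s, with t(state III) = 0. Conditioning on the first picosecond:
t(state II) = 1 + 0.33·t(state II) + 0.29·t(state I)
t(state I) = 1 + 0.35·t(state II) + 0.34·t(state I)
Solving: t(state II) = 2.7884, t(state I) = 2.9938.
Expected picoseconds from state II to state III: 2.7884.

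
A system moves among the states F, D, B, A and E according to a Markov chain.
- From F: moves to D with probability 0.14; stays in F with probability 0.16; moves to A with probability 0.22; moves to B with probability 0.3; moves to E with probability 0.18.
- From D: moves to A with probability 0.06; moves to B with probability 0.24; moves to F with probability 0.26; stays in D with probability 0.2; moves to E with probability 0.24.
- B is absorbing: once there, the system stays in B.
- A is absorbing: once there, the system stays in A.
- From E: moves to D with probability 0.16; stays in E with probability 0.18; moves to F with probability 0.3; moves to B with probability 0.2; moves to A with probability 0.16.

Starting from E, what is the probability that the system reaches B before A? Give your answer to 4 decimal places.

0.5931

Let h(s) be the probability of absorption at B starting from transient state s. Then h(B) = 1 and h(A) = 0. By first-step analysis:
h(F) = 0.16·h(F) + 0.14·h(D) + 0.3·1 + 0.22·0 + 0.18·h(E)
h(D) = 0.26·h(F) + 0.2·h(D) + 0.24·1 + 0.06·0 + 0.24·h(E)
h(E) = 0.3·h(F) + 0.16·h(D) + 0.2·1 + 0.16·0 + 0.18·h(E)
Solving: h(F) = 0.5962, h(D) = 0.6717, h(E) = 0.5931.
Starting from E, the probability is 0.5931.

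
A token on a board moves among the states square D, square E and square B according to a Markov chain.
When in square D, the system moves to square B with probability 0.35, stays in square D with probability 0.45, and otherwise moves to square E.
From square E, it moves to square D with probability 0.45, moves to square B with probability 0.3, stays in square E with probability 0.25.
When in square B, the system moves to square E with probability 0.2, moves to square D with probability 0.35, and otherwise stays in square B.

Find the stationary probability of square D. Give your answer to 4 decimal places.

0.4123

Let the stationary distribution be π with π = πP and π_1 + π_2 + π_3 = 1.
π_1 = 0.45·π_1 + 0.45·π_2 + 0.35·π_3
π_2 = 0.2·π_1 + 0.25·π_2 + 0.2·π_3
Solving with the normalization constraint gives π = (0.4123, 0.2105, 0.3772).
So the stationary probability of square D is 0.4123.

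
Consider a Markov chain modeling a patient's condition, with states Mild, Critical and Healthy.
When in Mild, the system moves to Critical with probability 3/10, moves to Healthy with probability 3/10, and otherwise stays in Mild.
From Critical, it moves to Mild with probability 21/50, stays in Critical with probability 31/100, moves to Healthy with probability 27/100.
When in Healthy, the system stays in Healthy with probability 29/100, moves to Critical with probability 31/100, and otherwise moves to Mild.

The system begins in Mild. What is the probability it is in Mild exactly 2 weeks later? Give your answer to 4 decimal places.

Sum over the intermediate state after 1 week:
P = P(Mild→Mild)·P(Mild→Mild) + P(Mild→Critical)·P(Critical→Mild) + P(Mild→Healthy)·P(Healthy→Mild)
  = 0.4×0.4 + 0.3×0.42 + 0.3×0.4
  = 0.1600 + 0.1260 + 0.1200 = 0.4060

0.4060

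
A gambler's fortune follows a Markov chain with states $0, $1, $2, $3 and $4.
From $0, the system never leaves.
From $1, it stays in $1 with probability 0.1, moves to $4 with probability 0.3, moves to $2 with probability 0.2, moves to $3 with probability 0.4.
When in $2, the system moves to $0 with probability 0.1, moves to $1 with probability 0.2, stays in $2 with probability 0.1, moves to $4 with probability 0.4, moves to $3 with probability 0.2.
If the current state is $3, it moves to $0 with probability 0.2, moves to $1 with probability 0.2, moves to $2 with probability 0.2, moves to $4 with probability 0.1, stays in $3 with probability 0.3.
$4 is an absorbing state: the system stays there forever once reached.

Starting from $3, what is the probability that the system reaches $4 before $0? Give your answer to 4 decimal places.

0.5676

Let h(s) be the probability of absorption at $4 starting from transient state s. Then h($4) = 1 and h($0) = 0. By first-step analysis:
h($1) = 0.1·h($1) + 0.2·h($2) + 0.4·h($3) + 0.3·1
h($2) = 0.1·0 + 0.2·h($1) + 0.1·h($2) + 0.2·h($3) + 0.4·1
h($3) = 0.2·0 + 0.2·h($1) + 0.2·h($2) + 0.3·h($3) + 0.1·1
Solving: h($1) = 0.7494, h($2) = 0.7371, h($3) = 0.5676.
Starting from $3, the probability is 0.5676.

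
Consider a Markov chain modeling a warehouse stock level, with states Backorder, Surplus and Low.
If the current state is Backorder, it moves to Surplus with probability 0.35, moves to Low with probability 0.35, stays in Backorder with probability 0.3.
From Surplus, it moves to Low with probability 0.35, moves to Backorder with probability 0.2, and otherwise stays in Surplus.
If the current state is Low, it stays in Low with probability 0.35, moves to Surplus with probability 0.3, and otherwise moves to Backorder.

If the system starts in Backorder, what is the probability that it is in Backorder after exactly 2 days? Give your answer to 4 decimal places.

0.2825

Sum over the intermediate state after 1 day:
P = P(Backorder→Backorder)·P(Backorder→Backorder) + P(Backorder→Surplus)·P(Surplus→Backorder) + P(Backorder→Low)·P(Low→Backorder)
  = 0.3×0.3 + 0.35×0.2 + 0.35×0.35
  = 0.0900 + 0.0700 + 0.1225 = 0.2825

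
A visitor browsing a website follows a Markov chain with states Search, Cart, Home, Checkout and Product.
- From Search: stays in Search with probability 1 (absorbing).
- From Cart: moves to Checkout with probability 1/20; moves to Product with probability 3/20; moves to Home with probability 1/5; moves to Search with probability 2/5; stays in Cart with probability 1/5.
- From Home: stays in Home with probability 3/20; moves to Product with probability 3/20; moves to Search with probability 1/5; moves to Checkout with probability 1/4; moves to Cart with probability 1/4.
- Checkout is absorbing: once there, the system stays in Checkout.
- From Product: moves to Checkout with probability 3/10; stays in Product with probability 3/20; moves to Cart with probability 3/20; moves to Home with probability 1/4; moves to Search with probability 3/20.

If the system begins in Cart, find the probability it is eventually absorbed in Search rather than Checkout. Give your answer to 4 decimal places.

Let h(s) be the probability of absorption at Search starting from transient state s. Then h(Search) = 1 and h(Checkout) = 0. By first-step analysis:
h(Cart) = 0.4·1 + 0.2·h(Cart) + 0.2·h(Home) + 0.05·0 + 0.15·h(Product)
h(Home) = 0.2·1 + 0.25·h(Cart) + 0.15·h(Home) + 0.25·0 + 0.15·h(Product)
h(Product) = 0.15·1 + 0.15·h(Cart) + 0.25·h(Home) + 0.3·0 + 0.15·h(Product)
Solving: h(Cart) = 0.7177, h(Home) = 0.5272, h(Product) = 0.4582.
Starting from Cart, the probability is 0.7177.

0.7177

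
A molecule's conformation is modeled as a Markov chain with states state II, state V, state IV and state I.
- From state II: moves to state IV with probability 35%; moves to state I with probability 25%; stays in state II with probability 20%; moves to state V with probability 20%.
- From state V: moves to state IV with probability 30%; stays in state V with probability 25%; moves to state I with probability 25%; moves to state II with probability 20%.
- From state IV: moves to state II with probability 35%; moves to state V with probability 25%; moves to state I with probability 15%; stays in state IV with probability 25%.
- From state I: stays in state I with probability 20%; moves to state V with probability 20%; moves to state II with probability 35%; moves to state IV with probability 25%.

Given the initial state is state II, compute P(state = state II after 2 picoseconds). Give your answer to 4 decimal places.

Propagate the distribution vector 2 picoseconds from state II.
After 0 picoseconds: (1.0000, 0.0000, 0.0000, 0.0000)
After 1 picosecond: (0.2000, 0.2000, 0.3500, 0.2500)
After 2 picoseconds: (0.2900, 0.2275, 0.2800, 0.2025)
P(in state II after 2 picoseconds) = 0.2900

0.2900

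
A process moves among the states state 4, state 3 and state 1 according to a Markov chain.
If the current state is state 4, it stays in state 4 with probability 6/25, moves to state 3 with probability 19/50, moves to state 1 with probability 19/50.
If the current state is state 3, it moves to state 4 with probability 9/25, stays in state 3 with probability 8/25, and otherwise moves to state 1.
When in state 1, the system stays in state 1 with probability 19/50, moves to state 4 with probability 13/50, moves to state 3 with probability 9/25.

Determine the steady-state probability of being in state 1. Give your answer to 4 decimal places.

Let the stationary distribution be π with π = πP and π_1 + π_2 + π_3 = 1.
π_1 = 0.24·π_1 + 0.36·π_2 + 0.26·π_3
π_2 = 0.38·π_1 + 0.32·π_2 + 0.36·π_3
Solving with the normalization constraint gives π = (0.2894, 0.3517, 0.3589).
So the stationary probability of state 1 is 0.3589.

0.3589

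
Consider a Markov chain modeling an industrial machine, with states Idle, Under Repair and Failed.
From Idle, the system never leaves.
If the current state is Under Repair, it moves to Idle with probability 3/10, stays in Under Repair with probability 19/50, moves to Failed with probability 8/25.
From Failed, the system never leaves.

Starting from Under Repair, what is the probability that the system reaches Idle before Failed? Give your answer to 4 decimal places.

0.4839

Let h(s) be the probability of absorption at Idle starting from transient state s. Then h(Idle) = 1 and h(Failed) = 0. By first-step analysis:
h(Under Repair) = 0.3·1 + 0.38·h(Under Repair) + 0.32·0
Solving: h(Under Repair) = 0.4839.
Starting from Under Repair, the probability is 0.4839.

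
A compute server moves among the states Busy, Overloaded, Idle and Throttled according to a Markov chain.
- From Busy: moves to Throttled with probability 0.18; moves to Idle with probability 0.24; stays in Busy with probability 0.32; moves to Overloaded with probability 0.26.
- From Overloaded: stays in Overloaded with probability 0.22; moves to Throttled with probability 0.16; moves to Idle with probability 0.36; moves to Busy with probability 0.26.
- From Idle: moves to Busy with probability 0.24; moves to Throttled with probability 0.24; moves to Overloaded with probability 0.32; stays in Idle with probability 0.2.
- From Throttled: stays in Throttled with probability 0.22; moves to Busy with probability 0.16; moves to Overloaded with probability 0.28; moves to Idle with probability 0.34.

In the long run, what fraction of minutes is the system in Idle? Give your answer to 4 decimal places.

0.2811

Let the stationary distribution be π with π = πP and π_1 + π_2 + π_3 + π_4 = 1.
π_1 = 0.32·π_1 + 0.26·π_2 + 0.24·π_3 + 0.16·π_4
π_2 = 0.26·π_1 + 0.22·π_2 + 0.32·π_3 + 0.28·π_4
π_3 = 0.24·π_1 + 0.36·π_2 + 0.2·π_3 + 0.34·π_4
Solving with the normalization constraint gives π = (0.2494, 0.2701, 0.2811, 0.1994).
So the stationary probability of Idle is 0.2811.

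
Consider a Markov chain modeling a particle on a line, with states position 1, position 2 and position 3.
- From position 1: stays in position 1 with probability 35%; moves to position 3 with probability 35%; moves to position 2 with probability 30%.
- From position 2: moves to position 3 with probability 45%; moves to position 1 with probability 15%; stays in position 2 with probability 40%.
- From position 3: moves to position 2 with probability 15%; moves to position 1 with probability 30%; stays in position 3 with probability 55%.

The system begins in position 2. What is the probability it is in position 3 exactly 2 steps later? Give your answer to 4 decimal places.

0.4800

Sum over the intermediate state after 1 step:
P = P(position 2→position 1)·P(position 1→position 3) + P(position 2→position 2)·P(position 2→position 3) + P(position 2→position 3)·P(position 3→position 3)
  = 0.15×0.35 + 0.4×0.45 + 0.45×0.55
  = 0.0525 + 0.1800 + 0.2475 = 0.4800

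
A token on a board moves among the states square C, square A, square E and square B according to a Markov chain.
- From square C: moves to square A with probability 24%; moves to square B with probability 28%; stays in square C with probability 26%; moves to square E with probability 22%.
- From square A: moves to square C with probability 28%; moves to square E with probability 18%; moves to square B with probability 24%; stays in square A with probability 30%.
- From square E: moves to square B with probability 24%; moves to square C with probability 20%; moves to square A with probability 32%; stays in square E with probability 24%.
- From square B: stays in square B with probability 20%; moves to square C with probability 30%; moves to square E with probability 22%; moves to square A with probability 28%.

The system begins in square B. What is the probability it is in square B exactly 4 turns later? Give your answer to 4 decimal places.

Propagate the distribution vector 4 turns from square B.
After 0 turns: (0.0000, 0.0000, 0.0000, 1.0000)
After 1 turn: (0.3000, 0.2800, 0.2200, 0.2000)
After 2 turns: (0.2604, 0.2824, 0.2132, 0.2440)
After 3 turns: (0.2626, 0.2838, 0.2130, 0.2407)
After 4 turns: (0.2625, 0.2837, 0.2129, 0.2409)
P(in square B after 4 turns) = 0.2409

0.2409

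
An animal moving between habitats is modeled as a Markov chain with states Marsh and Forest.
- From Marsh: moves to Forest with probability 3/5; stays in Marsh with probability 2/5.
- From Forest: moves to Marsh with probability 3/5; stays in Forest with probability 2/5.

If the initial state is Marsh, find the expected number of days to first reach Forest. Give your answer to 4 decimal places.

Let t(s) be the expected number of days to first reach Forest from state s, with t(Forest) = 0. Conditioning on the first day:
t(Marsh) = 1 + 0.4·t(Marsh)
Solving: t(Marsh) = 1.6667.
Expected days from Marsh to Forest: 1.6667.

1.6667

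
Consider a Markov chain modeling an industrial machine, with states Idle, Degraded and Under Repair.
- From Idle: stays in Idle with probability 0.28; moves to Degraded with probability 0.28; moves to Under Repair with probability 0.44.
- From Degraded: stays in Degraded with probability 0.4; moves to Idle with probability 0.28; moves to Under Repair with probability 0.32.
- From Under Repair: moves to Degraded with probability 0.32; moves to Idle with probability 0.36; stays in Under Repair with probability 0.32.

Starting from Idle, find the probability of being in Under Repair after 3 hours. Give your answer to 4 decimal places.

Propagate the distribution vector 3 hours from Idle.
After 0 hours: (1.0000, 0.0000, 0.0000)
After 1 hour: (0.2800, 0.2800, 0.4400)
After 2 hours: (0.3152, 0.3312, 0.3536)
After 3 hours: (0.3083, 0.3339, 0.3578)
P(in Under Repair after 3 hours) = 0.3578

0.3578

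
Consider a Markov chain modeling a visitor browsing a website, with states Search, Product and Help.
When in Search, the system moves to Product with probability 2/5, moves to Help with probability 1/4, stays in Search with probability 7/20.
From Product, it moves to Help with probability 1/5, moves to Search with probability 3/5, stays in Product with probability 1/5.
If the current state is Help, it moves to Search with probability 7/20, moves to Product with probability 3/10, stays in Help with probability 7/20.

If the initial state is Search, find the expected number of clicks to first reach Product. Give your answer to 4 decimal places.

2.6866

Let t(s) be the expected number of clicks to first reach Product from state s, with t(Product) = 0. Conditioning on the first click:
t(Search) = 1 + 0.35·t(Search) + 0.25·t(Help)
t(Help) = 1 + 0.35·t(Search) + 0.35·t(Help)
Solving: t(Search) = 2.6866, t(Help) = 2.9851.
Expected clicks from Search to Product: 2.6866.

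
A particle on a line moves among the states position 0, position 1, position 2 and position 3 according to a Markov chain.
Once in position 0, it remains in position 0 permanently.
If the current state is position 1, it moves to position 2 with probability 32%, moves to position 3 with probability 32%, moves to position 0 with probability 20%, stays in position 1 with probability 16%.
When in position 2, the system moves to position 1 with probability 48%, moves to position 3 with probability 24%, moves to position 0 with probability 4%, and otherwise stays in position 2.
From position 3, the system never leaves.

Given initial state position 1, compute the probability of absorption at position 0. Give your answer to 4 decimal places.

0.3399

Let h(s) be the probability of absorption at position 0 starting from transient state s. Then h(position 0) = 1 and h(position 3) = 0. By first-step analysis:
h(position 1) = 0.2·1 + 0.16·h(position 1) + 0.32·h(position 2) + 0.32·0
h(position 2) = 0.04·1 + 0.48·h(position 1) + 0.24·h(position 2) + 0.24·0
Solving: h(position 1) = 0.3399, h(position 2) = 0.2673.
Starting from position 1, the probability is 0.3399.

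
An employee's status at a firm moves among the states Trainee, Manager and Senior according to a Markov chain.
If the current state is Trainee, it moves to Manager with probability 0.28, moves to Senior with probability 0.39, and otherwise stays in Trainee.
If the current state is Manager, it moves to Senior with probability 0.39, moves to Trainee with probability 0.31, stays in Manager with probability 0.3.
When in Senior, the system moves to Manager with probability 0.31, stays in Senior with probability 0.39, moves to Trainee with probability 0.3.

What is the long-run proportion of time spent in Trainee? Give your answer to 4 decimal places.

0.3123

Let the stationary distribution be π with π = πP and π_1 + π_2 + π_3 = 1.
π_1 = 0.33·π_1 + 0.31·π_2 + 0.3·π_3
π_2 = 0.28·π_1 + 0.3·π_2 + 0.31·π_3
Solving with the normalization constraint gives π = (0.3123, 0.2977, 0.3900).
So the stationary probability of Trainee is 0.3123.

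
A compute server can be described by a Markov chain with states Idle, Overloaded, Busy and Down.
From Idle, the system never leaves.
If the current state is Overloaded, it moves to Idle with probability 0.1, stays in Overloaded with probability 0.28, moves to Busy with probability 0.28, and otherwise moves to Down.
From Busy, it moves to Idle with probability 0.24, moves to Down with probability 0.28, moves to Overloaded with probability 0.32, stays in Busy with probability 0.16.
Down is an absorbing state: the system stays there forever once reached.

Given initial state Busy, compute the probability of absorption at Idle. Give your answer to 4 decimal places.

0.3975

Let h(s) be the probability of absorption at Idle starting from transient state s. Then h(Idle) = 1 and h(Down) = 0. By first-step analysis:
h(Overloaded) = 0.1·1 + 0.28·h(Overloaded) + 0.28·h(Busy) + 0.34·0
h(Busy) = 0.24·1 + 0.32·h(Overloaded) + 0.16·h(Busy) + 0.28·0
Solving: h(Overloaded) = 0.2935, h(Busy) = 0.3975.
Starting from Busy, the probability is 0.3975.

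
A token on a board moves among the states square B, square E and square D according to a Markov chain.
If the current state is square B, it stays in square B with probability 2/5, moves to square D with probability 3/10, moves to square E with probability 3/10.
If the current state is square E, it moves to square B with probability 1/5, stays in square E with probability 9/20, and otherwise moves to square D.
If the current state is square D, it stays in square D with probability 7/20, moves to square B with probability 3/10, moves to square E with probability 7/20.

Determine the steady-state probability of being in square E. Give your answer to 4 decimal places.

Let the stationary distribution be π with π = πP and π_1 + π_2 + π_3 = 1.
π_1 = 0.4·π_1 + 0.2·π_2 + 0.3·π_3
π_2 = 0.3·π_1 + 0.45·π_2 + 0.35·π_3
Solving with the normalization constraint gives π = (0.2919, 0.3727, 0.3354).
So the stationary probability of square E is 0.3727.

0.3727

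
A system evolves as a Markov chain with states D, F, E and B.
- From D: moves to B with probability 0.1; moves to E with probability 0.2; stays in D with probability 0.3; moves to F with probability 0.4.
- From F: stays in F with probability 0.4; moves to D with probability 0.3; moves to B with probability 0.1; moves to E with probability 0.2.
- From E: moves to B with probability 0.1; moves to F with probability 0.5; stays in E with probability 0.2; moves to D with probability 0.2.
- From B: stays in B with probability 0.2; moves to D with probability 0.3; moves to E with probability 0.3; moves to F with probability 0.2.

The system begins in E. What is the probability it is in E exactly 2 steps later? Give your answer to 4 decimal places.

Propagate the distribution vector 2 steps from E.
After 0 steps: (0.0000, 0.0000, 1.0000, 0.0000)
After 1 step: (0.2000, 0.5000, 0.2000, 0.1000)
After 2 steps: (0.2800, 0.4000, 0.2100, 0.1100)
P(in E after 2 steps) = 0.2100

0.2100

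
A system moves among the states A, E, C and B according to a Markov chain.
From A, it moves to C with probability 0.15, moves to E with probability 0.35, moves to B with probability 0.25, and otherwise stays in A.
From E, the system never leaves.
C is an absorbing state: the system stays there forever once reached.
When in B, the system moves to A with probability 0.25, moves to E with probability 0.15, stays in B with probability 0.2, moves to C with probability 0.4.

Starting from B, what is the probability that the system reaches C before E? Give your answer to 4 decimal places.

Let h(s) be the probability of absorption at C starting from transient state s. Then h(C) = 1 and h(E) = 0. By first-step analysis:
h(A) = 0.25·h(A) + 0.35·0 + 0.15·1 + 0.25·h(B)
h(B) = 0.25·h(A) + 0.15·0 + 0.4·1 + 0.2·h(B)
Solving: h(A) = 0.4093, h(B) = 0.6279.
Starting from B, the probability is 0.6279.

0.6279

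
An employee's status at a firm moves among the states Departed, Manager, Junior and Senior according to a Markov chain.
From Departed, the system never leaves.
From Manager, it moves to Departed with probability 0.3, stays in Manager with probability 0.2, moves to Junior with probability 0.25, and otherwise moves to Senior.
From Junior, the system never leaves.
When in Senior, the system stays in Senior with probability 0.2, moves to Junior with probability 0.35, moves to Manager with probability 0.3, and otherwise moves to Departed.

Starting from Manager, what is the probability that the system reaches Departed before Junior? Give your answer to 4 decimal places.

Let h(s) be the probability of absorption at Departed starting from transient state s. Then h(Departed) = 1 and h(Junior) = 0. By first-step analysis:
h(Manager) = 0.3·1 + 0.2·h(Manager) + 0.25·0 + 0.25·h(Senior)
h(Senior) = 0.15·1 + 0.3·h(Manager) + 0.35·0 + 0.2·h(Senior)
Solving: h(Manager) = 0.4912, h(Senior) = 0.3717.
Starting from Manager, the probability is 0.4912.

0.4912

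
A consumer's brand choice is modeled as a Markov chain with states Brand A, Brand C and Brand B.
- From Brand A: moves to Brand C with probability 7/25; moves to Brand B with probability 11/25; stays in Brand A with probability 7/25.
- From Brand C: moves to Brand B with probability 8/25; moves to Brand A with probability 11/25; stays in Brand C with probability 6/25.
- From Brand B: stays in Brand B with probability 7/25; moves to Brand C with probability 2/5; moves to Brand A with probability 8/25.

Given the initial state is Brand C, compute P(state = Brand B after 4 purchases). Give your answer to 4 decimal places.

Propagate the distribution vector 4 purchases from Brand C.
After 0 purchases: (0.0000, 1.0000, 0.0000)
After 1 purchase: (0.4400, 0.2400, 0.3200)
After 2 purchases: (0.3312, 0.3088, 0.3600)
After 3 purchases: (0.3438, 0.3108, 0.3453)
After 4 purchases: (0.3435, 0.3090, 0.3474)
P(in Brand B after 4 purchases) = 0.3474

0.3474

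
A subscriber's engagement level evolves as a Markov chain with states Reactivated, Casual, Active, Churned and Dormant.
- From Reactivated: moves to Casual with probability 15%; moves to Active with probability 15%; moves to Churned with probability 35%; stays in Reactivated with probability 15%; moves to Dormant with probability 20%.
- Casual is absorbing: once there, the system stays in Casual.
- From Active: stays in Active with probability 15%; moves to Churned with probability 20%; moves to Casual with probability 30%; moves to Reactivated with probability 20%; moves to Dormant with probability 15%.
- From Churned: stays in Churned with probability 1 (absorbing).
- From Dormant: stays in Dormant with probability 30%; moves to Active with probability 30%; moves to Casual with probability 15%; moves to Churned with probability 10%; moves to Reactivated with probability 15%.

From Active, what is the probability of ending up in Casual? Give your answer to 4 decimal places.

0.5399

Let h(s) be the probability of absorption at Casual starting from transient state s. Then h(Casual) = 1 and h(Churned) = 0. By first-step analysis:
h(Reactivated) = 0.15·h(Reactivated) + 0.15·1 + 0.15·h(Active) + 0.35·0 + 0.2·h(Dormant)
h(Active) = 0.2·h(Reactivated) + 0.3·1 + 0.15·h(Active) + 0.2·0 + 0.15·h(Dormant)
h(Dormant) = 0.15·h(Reactivated) + 0.15·1 + 0.3·h(Active) + 0.1·0 + 0.3·h(Dormant)
Solving: h(Reactivated) = 0.3966, h(Active) = 0.5399, h(Dormant) = 0.5307.
Starting from Active, the probability is 0.5399.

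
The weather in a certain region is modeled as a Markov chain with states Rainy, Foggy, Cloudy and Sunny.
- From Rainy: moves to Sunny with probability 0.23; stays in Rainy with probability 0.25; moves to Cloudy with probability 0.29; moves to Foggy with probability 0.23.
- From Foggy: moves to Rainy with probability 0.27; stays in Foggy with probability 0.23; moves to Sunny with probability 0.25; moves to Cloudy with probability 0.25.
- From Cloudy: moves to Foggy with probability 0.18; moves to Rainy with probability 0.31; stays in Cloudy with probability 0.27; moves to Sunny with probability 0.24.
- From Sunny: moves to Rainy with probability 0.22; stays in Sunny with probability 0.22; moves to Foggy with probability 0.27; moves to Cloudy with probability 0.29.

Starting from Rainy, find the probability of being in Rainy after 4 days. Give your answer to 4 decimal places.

Propagate the distribution vector 4 days from Rainy.
After 0 days: (1.0000, 0.0000, 0.0000, 0.0000)
After 1 day: (0.2500, 0.2300, 0.2900, 0.2300)
After 2 days: (0.2651, 0.2247, 0.2750, 0.2352)
After 3 days: (0.2639, 0.2257, 0.2755, 0.2349)
After 4 days: (0.2640, 0.2256, 0.2755, 0.2349)
P(in Rainy after 4 days) = 0.2640

0.2640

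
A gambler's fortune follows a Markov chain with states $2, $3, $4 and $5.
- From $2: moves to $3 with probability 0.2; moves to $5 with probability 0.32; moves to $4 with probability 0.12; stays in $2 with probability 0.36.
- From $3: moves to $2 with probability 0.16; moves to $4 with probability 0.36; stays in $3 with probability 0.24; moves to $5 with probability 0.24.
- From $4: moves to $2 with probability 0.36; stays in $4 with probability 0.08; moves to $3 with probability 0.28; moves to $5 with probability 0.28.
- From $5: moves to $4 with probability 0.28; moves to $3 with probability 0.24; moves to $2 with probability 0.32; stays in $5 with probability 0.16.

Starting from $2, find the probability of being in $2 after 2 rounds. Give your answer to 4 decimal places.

0.3072

Propagate the distribution vector 2 rounds from $2.
After 0 rounds: (1.0000, 0.0000, 0.0000, 0.0000)
After 1 round: (0.3600, 0.2000, 0.1200, 0.3200)
After 2 rounds: (0.3072, 0.2304, 0.2144, 0.2480)
P(in $2 after 2 rounds) = 0.3072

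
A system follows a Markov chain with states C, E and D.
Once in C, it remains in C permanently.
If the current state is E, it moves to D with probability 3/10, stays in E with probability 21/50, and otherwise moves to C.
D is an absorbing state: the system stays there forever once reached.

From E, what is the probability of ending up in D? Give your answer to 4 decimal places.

Let h(s) be the probability of absorption at D starting from transient state s. Then h(D) = 1 and h(C) = 0. By first-step analysis:
h(E) = 0.28·0 + 0.42·h(E) + 0.3·1
Solving: h(E) = 0.5172.
Starting from E, the probability is 0.5172.

0.5172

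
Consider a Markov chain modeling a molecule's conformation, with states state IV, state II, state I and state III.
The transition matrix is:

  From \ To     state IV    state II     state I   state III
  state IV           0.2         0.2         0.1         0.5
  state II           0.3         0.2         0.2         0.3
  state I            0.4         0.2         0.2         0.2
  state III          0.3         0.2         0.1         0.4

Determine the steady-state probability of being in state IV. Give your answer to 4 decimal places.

Let the stationary distribution be π with π = πP and π_1 + π_2 + π_3 + π_4 = 1.
π_1 = 0.2·π_1 + 0.3·π_2 + 0.4·π_3 + 0.3·π_4
π_2 = 0.2·π_1 + 0.2·π_2 + 0.2·π_3 + 0.2·π_4
π_3 = 0.1·π_1 + 0.2·π_2 + 0.2·π_3 + 0.1·π_4
Solving with the normalization constraint gives π = (0.2848, 0.2000, 0.1333, 0.3818).
So the stationary probability of state IV is 0.2848.

0.2848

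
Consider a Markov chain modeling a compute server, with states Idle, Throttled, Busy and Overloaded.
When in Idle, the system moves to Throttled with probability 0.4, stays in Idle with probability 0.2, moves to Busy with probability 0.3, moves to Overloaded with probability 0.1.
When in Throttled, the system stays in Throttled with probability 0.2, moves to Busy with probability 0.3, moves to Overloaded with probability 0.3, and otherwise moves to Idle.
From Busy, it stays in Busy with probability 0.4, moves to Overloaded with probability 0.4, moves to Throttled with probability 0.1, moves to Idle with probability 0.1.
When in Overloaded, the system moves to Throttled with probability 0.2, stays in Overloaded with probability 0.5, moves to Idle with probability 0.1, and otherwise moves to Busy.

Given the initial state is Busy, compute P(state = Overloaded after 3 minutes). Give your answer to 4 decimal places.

0.3860

Propagate the distribution vector 3 minutes from Busy.
After 0 minutes: (0.0000, 0.0000, 1.0000, 0.0000)
After 1 minute: (0.1000, 0.1000, 0.4000, 0.4000)
After 2 minutes: (0.1200, 0.1800, 0.3000, 0.4000)
After 3 minutes: (0.1300, 0.1940, 0.2900, 0.3860)
P(in Overloaded after 3 minutes) = 0.3860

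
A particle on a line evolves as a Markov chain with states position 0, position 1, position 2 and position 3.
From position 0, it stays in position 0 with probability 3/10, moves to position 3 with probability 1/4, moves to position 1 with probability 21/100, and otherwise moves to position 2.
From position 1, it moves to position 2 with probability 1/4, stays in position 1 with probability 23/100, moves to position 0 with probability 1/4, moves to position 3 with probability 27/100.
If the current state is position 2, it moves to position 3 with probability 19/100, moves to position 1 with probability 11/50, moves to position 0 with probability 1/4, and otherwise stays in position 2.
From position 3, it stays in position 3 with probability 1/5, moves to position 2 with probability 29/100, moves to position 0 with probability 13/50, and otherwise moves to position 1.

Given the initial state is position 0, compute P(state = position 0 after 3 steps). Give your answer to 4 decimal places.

Propagate the distribution vector 3 steps from position 0.
After 0 steps: (1.0000, 0.0000, 0.0000, 0.0000)
After 1 step: (0.3000, 0.2100, 0.2400, 0.2500)
After 2 steps: (0.2675, 0.2266, 0.2786, 0.2273)
After 3 steps: (0.2656, 0.2264, 0.2815, 0.2265)
P(in position 0 after 3 steps) = 0.2656

0.2656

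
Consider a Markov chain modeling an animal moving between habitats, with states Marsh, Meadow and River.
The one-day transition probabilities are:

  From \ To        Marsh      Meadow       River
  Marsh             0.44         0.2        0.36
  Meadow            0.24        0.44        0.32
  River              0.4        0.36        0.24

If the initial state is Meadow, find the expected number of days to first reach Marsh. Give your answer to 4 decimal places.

3.4794

Let t(s) be the expected number of days to first reach Marsh from state s, with t(Marsh) = 0. Conditioning on the first day:
t(Meadow) = 1 + 0.44·t(Meadow) + 0.32·t(River)
t(River) = 1 + 0.36·t(Meadow) + 0.24·t(River)
Solving: t(Meadow) = 3.4794, t(River) = 2.9639.
Expected days from Meadow to Marsh: 3.4794.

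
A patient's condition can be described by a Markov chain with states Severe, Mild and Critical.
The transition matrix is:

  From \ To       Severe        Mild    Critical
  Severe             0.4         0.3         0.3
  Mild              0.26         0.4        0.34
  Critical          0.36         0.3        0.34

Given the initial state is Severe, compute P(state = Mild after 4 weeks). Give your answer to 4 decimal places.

Propagate the distribution vector 4 weeks from Severe.
After 0 weeks: (1.0000, 0.0000, 0.0000)
After 1 week: (0.4000, 0.3000, 0.3000)
After 2 weeks: (0.3460, 0.3300, 0.3240)
After 3 weeks: (0.3408, 0.3330, 0.3262)
After 4 weeks: (0.3403, 0.3333, 0.3264)
P(in Mild after 4 weeks) = 0.3333

0.3333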